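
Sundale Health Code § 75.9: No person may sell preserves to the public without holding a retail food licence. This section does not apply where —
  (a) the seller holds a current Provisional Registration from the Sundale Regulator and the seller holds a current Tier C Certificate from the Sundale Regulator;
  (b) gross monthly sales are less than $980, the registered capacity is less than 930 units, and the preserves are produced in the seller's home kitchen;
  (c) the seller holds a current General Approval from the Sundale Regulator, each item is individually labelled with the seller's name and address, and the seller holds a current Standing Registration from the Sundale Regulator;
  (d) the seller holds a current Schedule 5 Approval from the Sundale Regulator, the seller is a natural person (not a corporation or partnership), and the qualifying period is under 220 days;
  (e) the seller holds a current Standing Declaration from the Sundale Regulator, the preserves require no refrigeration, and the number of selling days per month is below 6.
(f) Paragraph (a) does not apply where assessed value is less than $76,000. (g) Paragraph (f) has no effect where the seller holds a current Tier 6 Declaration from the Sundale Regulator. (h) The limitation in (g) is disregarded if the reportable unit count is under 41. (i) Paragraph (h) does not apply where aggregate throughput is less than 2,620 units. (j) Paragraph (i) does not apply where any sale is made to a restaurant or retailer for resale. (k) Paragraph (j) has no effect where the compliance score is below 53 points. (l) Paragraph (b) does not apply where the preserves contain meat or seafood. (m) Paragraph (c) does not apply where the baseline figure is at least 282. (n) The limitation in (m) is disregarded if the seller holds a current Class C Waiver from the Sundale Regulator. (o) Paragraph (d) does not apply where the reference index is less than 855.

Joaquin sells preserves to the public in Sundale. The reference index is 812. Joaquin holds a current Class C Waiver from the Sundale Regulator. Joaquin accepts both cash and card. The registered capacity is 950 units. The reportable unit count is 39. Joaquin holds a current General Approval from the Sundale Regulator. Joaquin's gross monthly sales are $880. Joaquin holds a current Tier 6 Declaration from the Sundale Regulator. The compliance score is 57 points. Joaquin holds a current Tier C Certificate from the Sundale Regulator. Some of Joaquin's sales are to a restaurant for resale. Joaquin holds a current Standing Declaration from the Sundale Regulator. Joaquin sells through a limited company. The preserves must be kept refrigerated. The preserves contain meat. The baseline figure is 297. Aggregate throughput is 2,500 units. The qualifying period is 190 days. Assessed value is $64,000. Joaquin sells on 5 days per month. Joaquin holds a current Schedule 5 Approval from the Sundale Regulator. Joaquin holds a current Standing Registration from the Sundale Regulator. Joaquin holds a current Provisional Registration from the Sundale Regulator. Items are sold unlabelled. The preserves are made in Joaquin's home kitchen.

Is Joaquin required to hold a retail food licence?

Exception (a)'s conditions are all satisfied: a current Provisional Registration is held; a current Tier C Certificate is held. Turning to paragraphs (f)–(k): (f) operates — assessed value is $64,000, less than the $76,000 limit. (g) is triggered (a current Tier 6 Declaration is held), but yields to (h): (h) is triggered — the reportable unit count is 39, under the 41 limit. (i) is engaged (aggregate throughput is 2,500 units, less than the 2,620 units limit), but yields to (j): (j) operates against (i): some sales are to a restaurant for resale. (k), which would lift (j), is inapplicable — the compliance score is 57 points, not below 53 points. Exception (a) does not apply.
Exception (b) fails — the registered capacity is 950 units, not less than 930 units.
Exception (c) requires that each item is individually labelled with the seller's name and address; but items are sold unlabelled, so (c) is unavailable.
Exception (d) requires that the seller is a natural person (not a corporation or partnership); but the seller operates through a limited company, so (d) is unavailable.
Exception (e) requires that the preserves require no refrigeration; but the preserves require refrigeration, so (e) is unavailable.
Every exception is unavailable, so the rule governs.

Yes — Joaquin must hold a retail food licence.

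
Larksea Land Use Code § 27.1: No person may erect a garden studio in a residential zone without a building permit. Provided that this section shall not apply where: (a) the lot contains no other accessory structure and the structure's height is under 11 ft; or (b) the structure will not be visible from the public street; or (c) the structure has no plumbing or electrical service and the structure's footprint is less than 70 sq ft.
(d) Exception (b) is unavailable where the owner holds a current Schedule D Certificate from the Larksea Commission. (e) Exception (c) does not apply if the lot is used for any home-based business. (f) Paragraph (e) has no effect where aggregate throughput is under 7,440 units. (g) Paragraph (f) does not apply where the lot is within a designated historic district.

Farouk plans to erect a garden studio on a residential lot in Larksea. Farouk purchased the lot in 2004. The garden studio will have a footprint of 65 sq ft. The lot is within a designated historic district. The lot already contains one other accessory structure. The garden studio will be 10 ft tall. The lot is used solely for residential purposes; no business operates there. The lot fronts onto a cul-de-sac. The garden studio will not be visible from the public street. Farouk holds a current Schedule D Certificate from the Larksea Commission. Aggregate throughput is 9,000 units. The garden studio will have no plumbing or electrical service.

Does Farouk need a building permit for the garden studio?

Exception (a) does not apply: the lot already has another accessory structure.
All of (b)'s requirements are met (the structure will not be visible from the street). But: (d) applies — a current Schedule D Certificate is held. Exception (b) does not apply.
Exception (c) is satisfied on its face — there is no plumbing or electrical service; the structure's footprint is 65 sq ft, less than the 70 sq ft limit. As to paragraphs (e)–(g): (e) is not engaged — the lot is solely residential. (c) remains available.

No — exception (c) applies; Farouk does not need a building permit.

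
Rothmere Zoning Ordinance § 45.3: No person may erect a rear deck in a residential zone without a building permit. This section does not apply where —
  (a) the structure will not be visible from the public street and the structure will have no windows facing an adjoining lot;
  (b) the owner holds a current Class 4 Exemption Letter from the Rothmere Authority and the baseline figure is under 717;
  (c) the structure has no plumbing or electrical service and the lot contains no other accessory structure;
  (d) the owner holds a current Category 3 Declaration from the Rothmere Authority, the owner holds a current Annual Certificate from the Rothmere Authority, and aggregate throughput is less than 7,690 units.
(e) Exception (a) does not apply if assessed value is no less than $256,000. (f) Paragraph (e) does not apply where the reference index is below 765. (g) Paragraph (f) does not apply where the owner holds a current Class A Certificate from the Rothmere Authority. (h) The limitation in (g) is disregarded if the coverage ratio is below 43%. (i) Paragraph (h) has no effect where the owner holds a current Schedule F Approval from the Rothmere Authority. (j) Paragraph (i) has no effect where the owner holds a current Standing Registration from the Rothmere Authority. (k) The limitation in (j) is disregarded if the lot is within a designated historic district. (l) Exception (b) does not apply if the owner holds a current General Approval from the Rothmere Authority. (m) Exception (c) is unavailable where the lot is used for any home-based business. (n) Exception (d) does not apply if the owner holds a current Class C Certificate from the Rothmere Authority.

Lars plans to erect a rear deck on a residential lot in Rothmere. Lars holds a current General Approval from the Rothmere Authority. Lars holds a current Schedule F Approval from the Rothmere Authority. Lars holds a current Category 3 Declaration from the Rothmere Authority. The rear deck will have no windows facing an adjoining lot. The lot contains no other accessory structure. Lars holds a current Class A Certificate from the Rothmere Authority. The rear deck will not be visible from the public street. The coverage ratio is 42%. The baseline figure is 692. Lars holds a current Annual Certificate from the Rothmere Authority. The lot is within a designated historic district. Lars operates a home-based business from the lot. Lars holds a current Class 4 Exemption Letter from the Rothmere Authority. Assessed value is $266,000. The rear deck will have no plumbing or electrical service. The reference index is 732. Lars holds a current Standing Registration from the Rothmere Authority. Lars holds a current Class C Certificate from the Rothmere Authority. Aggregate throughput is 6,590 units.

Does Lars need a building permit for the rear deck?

Yes — Lars must obtain a building permit.

All of (a)'s requirements are met (the structure will not be visible from the street; no windows face an adjoining lot). However, paragraphs (e)–(k) must be considered: (e) operates against (a): assessed value is $266,000, meeting the $256,000 threshold. (f) applies (the reference index is 732, below the 765 limit), but is displaced by (g): (g) applies — a current Class A Certificate is held. (h) is engaged (the coverage ratio is 42%, below the 43% limit), but is set aside by (i): (i) is triggered — a current Schedule F Approval is held. (j) is engaged (a current Standing Registration is held), but is displaced by (k): (k) operates against (j): the lot is in a historic district. (a) is therefore removed.
Exception (b): a current Class 4 Exemption Letter is held; the baseline figure is 692, under the 717 limit — every condition holds. But: (l) applies — a current General Approval is held. (b) is therefore removed.
Exception (c): there is no plumbing or electrical service; the lot has no other accessory structure — every condition holds. However, paragraph (m) must be considered: (m) operates against (c): a home-based business operates on the lot. Exception (c) does not apply.
Exception (d) is satisfied on its face — a current Category 3 Declaration is held; a current Annual Certificate is held; aggregate throughput is 6,590 units, less than the 7,690 units limit. But: (n) operates against (d): a current Class C Certificate is held. So (d) is unavailable.
No exception displaces § 45.3.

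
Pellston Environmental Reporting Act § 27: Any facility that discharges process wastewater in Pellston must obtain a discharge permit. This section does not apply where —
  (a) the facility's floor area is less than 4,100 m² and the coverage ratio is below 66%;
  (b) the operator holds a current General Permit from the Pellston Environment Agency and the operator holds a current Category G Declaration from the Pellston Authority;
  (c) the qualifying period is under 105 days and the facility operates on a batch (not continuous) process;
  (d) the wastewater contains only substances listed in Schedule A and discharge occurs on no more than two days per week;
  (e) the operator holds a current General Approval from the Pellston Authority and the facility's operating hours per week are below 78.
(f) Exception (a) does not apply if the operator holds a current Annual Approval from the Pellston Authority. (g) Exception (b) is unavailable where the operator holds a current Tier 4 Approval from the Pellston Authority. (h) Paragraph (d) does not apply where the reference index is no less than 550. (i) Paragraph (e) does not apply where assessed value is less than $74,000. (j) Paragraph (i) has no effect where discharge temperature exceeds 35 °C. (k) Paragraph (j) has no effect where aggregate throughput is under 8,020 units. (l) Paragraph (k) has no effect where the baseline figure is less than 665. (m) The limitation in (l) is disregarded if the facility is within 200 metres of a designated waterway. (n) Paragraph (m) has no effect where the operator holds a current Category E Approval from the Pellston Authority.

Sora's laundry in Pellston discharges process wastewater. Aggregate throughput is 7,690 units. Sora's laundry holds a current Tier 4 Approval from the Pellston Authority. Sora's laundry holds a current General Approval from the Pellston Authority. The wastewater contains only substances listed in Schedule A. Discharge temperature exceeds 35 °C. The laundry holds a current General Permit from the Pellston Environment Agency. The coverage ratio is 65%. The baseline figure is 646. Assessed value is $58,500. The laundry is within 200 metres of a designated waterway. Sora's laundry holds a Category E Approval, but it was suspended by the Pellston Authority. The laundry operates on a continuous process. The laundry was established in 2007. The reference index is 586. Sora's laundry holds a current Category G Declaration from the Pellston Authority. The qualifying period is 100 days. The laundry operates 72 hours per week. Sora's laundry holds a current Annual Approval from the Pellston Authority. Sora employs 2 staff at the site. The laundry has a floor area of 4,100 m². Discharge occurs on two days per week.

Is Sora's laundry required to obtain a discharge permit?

Exception (a) fails — the facility's floor area is 4,100 m², not less than 4,100 m².
Exception (b) is satisfied on its face — a current General Permit is held; a current Category G Declaration is held. But: (g) is triggered — a current Tier 4 Approval is held. (b) is therefore removed.
Exception (c) requires that the facility operates on a batch (not continuous) process; but the facility operates on a continuous process, so (c) is unavailable.
Exception (d): the wastewater is Schedule-A-only; discharge occurs on no more than two days per week — every condition holds. But: (h) operates against (d): the reference index is 586, meeting the 550 threshold. Exception (d) does not apply.
All of (e)'s requirements are met (a current General Approval is held; the facility's operating hours per week are 72, below the 78 limit). However, paragraphs (i)–(n) must be considered: (i) operates against (e): assessed value is $58,500, less than the $74,000 limit. (j) would limit (i) — discharge temperature exceeds 35 °C — but (k) sets (j) aside: (k) operates against (j): aggregate throughput is 7,690 units, under the 8,020 units limit. (l) would limit (k) — the baseline figure is 646, less than the 665 limit — but (m) sets (l) aside: (m) applies — the laundry is within 200 m of a designated waterway. (n) is not triggered (no current Category E Approval is held), so (m) stands. (e) is therefore removed.
No exception applies. The general rule governs.

Yes — Sora's laundry must obtain a discharge permit.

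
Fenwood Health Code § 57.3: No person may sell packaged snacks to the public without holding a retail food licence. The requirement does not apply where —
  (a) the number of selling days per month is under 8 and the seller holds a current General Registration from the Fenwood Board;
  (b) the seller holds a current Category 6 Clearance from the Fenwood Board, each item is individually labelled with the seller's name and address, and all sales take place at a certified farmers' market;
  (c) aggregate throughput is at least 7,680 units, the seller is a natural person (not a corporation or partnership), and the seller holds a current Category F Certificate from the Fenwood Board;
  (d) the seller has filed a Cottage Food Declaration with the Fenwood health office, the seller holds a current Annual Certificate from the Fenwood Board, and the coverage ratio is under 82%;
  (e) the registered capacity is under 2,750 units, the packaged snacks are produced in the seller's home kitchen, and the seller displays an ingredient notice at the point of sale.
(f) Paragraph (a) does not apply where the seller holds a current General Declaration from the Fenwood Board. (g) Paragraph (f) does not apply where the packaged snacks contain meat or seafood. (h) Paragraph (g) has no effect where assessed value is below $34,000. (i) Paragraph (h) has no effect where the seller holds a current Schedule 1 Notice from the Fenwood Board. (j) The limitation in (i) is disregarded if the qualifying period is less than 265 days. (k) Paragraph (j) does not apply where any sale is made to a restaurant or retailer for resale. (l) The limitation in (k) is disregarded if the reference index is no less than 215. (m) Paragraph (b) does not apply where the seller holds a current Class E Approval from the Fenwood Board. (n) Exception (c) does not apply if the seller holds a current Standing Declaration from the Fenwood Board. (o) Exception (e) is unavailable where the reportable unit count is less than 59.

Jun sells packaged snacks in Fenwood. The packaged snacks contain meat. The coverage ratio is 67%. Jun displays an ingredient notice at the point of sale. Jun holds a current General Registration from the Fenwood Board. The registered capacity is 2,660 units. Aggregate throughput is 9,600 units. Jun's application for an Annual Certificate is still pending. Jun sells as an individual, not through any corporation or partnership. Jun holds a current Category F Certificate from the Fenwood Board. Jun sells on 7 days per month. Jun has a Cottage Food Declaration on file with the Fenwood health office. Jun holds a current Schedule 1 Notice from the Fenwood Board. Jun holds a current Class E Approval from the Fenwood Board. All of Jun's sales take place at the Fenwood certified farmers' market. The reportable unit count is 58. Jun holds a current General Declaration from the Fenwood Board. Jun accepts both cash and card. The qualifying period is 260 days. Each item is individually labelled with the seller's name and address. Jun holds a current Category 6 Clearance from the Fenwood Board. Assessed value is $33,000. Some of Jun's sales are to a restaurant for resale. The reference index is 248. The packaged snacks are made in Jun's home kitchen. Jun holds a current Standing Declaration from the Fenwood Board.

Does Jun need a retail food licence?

Exception (a)'s conditions are all satisfied: the number of selling days per month is 7, under the 8 limit; a current General Registration is held. Turning to paragraphs (f)–(l): (f) operates against (a): a current General Declaration is held. (g) operates (the packaged snacks contain meat), but is overridden by (h): (h) is triggered — assessed value is $33,000, below the $34,000 limit. (i) would limit (h) — a current Schedule 1 Notice is held — but (j) sets (i) aside: (j) operates — the qualifying period is 260 days, less than the 265 days limit. (k) operates (some sales are to a restaurant for resale), but is set aside by (l): (l) applies — the reference index is 248, meeting the 215 threshold. (a) is therefore removed.
Exception (b) is satisfied on its face — a current Category 6 Clearance is held; items are individually labelled; all sales are at a certified farmers' market. But: (m) operates against (b): a current Class E Approval is held. Exception (b) does not apply.
Exception (c): aggregate throughput is 9,600 units, meeting the 7,680 units threshold; the seller is a natural person; a current Category F Certificate is held — every condition holds. Turning to paragraph (n): (n) is engaged — a current Standing Declaration is held. So (c) is unavailable.
Exception (d) requires that the seller holds a current Annual Certificate from the Fenwood Board; but there is no Annual Certificate in force, so (d) is unavailable.
Exception (e)'s conditions are all satisfied: the registered capacity is 2,660 units, under the 2,750 units limit; the packaged snacks are home-kitchen produced; an ingredient notice is displayed. But: (o) operates against (e): the reportable unit count is 58, less than the 59 limit. So (e) is unavailable.
Every exception is unavailable, so the rule governs.

Yes — Jun must hold a retail food licence.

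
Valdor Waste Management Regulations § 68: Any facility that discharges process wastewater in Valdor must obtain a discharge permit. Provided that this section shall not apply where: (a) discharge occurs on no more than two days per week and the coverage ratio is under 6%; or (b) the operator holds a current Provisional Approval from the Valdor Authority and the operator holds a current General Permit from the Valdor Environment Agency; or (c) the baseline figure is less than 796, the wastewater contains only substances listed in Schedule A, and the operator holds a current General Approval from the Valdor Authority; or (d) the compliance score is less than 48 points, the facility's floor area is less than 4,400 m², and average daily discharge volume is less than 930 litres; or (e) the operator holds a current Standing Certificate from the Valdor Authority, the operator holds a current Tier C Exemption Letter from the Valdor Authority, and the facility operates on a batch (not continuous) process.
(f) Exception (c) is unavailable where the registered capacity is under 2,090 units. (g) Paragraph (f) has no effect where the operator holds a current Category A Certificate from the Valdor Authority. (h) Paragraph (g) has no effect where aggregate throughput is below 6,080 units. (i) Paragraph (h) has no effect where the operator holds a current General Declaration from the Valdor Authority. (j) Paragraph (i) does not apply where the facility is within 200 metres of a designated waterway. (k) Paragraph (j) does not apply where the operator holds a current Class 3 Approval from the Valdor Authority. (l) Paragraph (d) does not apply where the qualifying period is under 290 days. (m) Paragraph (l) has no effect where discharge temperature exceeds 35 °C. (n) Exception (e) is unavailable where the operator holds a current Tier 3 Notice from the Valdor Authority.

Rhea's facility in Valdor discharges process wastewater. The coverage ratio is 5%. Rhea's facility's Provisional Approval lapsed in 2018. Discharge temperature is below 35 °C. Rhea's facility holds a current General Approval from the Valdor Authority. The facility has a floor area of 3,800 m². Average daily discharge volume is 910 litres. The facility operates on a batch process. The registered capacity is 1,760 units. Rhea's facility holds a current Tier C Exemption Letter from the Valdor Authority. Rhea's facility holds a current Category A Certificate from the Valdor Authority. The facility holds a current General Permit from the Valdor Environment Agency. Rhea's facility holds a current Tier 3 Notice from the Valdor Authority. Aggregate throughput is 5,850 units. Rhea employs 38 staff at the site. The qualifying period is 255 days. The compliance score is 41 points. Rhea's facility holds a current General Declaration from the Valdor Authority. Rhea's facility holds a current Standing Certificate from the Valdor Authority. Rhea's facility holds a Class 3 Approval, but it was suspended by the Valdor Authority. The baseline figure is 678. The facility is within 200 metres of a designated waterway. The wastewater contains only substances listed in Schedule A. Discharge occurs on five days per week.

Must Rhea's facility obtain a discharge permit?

Exception (a) requires that discharge occurs on no more than two days per week; but discharge occurs on five days per week, so (a) is unavailable.
Exception (b) requires that the operator holds a current Provisional Approval from the Valdor Authority; but the Provisional Approval is not current, so (b) is unavailable.
Exception (c): the baseline figure is 678, less than the 796 limit; the wastewater is Schedule-A-only; a current General Approval is held — every condition holds. But: (f) is triggered — the registered capacity is 1,760 units, under the 2,090 units limit. (g) is triggered (a current Category A Certificate is held), but is itself disapplied by (h): (h) operates against (g): aggregate throughput is 5,850 units, below the 6,080 units limit. (i) would limit (h) — a current General Declaration is held — but (j) sets (i) aside: (j) is engaged — the facility is within 200 m of a designated waterway. (k), which would lift (j), is not triggered — the Class 3 Approval is not current. Exception (c) does not apply.
Exception (d): the compliance score is 41 points, less than the 48 points limit; the facility's floor area is 3,800 m², less than the 4,400 m² limit; average daily discharge volume is 910 litres, less than the 930 litres limit — every condition holds. But: (l) applies — the qualifying period is 255 days, under the 290 days limit. (m) is not engaged (discharge temperature is below 35 °C), so (l) stands. (d) is therefore removed.
Exception (e) is satisfied on its face — a current Standing Certificate is held; a current Tier C Exemption Letter is held; the facility operates on a batch process. But applying paragraph (n): (n) operates against (e): a current Tier 3 Notice is held. Exception (e) does not apply.
No exception is made out. Rhea's facility falls within the general rule.

Yes — Rhea's facility must obtain a discharge permit.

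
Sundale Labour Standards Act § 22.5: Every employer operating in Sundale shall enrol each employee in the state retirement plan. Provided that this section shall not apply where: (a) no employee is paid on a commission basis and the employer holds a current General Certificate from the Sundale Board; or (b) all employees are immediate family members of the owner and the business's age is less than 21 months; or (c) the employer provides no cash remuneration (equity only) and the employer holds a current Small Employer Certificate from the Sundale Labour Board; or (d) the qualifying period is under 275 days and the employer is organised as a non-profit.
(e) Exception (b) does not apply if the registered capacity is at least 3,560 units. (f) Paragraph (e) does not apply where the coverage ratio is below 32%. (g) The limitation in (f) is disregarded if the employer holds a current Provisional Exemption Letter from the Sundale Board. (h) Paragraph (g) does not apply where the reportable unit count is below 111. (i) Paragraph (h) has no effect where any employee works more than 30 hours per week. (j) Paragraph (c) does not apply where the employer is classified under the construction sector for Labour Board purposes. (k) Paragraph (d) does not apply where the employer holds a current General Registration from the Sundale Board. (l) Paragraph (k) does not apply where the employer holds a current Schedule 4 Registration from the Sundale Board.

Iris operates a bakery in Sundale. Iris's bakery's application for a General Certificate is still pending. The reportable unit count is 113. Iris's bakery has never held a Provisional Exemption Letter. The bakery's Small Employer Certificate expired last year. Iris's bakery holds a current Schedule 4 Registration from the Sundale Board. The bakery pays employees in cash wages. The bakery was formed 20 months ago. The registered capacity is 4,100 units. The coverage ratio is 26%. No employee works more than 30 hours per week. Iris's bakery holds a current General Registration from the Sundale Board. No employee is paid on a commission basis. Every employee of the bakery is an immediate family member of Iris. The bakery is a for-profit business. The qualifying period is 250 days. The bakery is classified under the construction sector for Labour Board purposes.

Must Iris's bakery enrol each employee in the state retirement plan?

Exception (a) fails — the General Certificate is not current.
Exception (b): every employee is an immediate family member; the business's age is 20 months, less than the 21 months limit — every condition holds. Considering the limiting provisions: (e) would limit (b) — the registered capacity is 4,100 units, meeting the 3,560 units threshold — but (f) sets (e) aside: (f) operates against (e): the coverage ratio is 26%, below the 32% limit. (g), which would lift (f), is not engaged — there is no Provisional Exemption Letter in force. So (b) applies.
Exception (c) requires that the employer provides no cash remuneration (equity only); but employees are paid cash wages, so (c) is unavailable.
Exception (d) requires that the employer is organised as a non-profit; but the employer is for-profit, so (d) is unavailable.

No — exception (b) applies; Iris's bakery is not required to enrol each employee in the state retirement plan.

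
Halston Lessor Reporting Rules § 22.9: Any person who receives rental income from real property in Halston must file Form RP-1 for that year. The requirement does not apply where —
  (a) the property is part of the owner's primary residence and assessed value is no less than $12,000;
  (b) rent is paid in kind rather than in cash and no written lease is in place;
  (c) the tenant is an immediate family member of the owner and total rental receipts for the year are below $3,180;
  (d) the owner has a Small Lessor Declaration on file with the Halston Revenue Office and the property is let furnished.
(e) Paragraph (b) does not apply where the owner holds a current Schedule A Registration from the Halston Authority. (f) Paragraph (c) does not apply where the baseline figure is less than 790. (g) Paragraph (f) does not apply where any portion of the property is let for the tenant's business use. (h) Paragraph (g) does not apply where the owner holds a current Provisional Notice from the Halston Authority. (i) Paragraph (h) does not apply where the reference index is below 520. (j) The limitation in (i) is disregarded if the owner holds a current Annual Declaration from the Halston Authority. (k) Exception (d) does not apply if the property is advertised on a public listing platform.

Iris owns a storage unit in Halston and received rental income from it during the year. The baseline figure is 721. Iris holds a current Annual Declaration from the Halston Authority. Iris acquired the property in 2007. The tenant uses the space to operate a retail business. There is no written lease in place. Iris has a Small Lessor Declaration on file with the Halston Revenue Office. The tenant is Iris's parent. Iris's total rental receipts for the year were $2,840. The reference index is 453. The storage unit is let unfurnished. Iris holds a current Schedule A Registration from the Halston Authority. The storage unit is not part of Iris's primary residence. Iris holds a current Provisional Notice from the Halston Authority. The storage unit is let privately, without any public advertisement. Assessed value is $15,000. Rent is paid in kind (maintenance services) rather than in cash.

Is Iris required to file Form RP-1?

Exception (a) fails — the storage unit is not part of the primary residence.
All of (b)'s requirements are met (rent is paid in kind; there is no written lease). However, paragraph (e) must be considered: (e) operates against (b): a current Schedule A Registration is held. So (b) is unavailable.
All of (c)'s requirements are met (the tenant is an immediate family member; total rental receipts for the year are $2,840, below the $3,180 limit). But applying paragraphs (f)–(j): (f) applies — the baseline figure is 721, less than the 790 limit. (g) operates (the space is let for business use), but is displaced by (h): (h) operates against (g): a current Provisional Notice is held. (i) would limit (h) — the reference index is 453, below the 520 limit — but (j) sets (i) aside: (j) applies — a current Annual Declaration is held. Exception (c) does not apply.
Exception (d) does not apply: the property is let unfurnished.
No exception applies. The general rule governs.

Yes — Iris must file Form RP-1.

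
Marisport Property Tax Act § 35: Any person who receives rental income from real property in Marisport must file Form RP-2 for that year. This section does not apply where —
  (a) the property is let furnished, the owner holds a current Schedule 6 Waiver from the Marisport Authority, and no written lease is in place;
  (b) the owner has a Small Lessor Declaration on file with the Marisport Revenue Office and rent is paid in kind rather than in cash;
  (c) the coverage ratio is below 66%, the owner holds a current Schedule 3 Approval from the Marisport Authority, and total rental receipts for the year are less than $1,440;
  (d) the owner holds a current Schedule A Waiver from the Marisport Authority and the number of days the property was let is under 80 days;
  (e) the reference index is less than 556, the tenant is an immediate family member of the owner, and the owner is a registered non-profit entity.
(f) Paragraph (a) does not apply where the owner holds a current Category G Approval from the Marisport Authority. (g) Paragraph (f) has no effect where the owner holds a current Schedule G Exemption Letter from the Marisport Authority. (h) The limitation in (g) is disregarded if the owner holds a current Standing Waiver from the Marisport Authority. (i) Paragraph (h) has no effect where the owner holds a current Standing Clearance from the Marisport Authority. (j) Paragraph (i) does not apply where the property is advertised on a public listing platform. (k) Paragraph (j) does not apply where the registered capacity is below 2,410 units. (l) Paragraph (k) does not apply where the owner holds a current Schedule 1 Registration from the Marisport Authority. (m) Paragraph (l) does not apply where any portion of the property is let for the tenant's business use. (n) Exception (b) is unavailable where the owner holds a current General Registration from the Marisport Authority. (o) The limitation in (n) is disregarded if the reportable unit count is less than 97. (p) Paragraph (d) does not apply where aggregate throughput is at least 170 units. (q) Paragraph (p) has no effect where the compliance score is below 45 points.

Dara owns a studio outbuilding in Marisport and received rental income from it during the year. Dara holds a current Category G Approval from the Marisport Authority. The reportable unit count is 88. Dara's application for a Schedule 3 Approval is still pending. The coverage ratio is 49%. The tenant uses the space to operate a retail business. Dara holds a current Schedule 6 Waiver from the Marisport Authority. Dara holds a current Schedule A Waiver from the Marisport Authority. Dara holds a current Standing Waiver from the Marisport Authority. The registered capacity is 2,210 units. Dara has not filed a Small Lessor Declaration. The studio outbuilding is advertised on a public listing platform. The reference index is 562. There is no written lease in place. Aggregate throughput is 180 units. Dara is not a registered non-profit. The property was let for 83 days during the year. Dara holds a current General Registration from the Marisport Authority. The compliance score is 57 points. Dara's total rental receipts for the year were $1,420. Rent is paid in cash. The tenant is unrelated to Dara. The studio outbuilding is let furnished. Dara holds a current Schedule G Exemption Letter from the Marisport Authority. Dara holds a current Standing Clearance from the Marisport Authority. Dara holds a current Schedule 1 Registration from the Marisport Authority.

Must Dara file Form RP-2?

No — exception (a) applies; Dara is not required to file Form RP-2.

Exception (a): the property is let furnished; a current Schedule 6 Waiver is held; there is no written lease — every condition holds. Applying paragraphs (f)–(m): (f) operates (a current Category G Approval is held), but is displaced by (g): (g) operates against (f): a current Schedule G Exemption Letter is held. (h) is engaged (a current Standing Waiver is held), but is set aside by (i): (i) operates — a current Standing Clearance is held. (j) is triggered (the property is publicly advertised), but is displaced by (k): (k) operates against (j): the registered capacity is 2,210 units, below the 2,410 units limit. (l) is triggered (a current Schedule 1 Registration is held), but is set aside by (m): (m) operates against (l): the space is let for business use. Exception (a) stands.
Exception (b) requires that the owner has a Small Lessor Declaration on file with the Marisport Revenue Office; but no Small Lessor Declaration is on file, so (b) is unavailable.
Exception (c) does not apply: no current Schedule 3 Approval is held.
Exception (d) does not apply: the number of days the property was let is 83 days, not under 80 days.
Exception (e) fails — the reference index is 562, not less than 556.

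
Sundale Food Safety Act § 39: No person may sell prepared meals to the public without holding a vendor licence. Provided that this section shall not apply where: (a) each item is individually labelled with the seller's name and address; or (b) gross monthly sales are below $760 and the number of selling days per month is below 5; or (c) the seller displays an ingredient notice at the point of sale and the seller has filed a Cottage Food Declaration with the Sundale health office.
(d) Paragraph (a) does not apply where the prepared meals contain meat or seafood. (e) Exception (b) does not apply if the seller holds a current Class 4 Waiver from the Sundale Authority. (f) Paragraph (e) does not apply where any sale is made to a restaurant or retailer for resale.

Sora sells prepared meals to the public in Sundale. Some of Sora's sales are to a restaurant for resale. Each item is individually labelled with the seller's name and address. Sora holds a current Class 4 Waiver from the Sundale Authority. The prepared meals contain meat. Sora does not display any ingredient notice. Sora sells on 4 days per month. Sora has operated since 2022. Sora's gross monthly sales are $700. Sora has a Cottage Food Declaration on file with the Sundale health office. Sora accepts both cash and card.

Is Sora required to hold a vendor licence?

No — exception (b) applies; Sora is not required to hold a vendor licence.

Exception (a) is satisfied on its face — items are individually labelled. But applying paragraph (d): (d) is triggered — the prepared meals contain meat. Exception (a) does not apply.
All of (b)'s requirements are met (gross monthly sales are $700, below the $760 limit; the number of selling days per month is 4, below the 5 limit). Applying paragraphs (e)–(f): (e) is engaged (a current Class 4 Waiver is held), but is overridden by (f): (f) operates against (e): some sales are to a restaurant for resale. So (b) applies.
Exception (c) fails — no ingredient notice is displayed.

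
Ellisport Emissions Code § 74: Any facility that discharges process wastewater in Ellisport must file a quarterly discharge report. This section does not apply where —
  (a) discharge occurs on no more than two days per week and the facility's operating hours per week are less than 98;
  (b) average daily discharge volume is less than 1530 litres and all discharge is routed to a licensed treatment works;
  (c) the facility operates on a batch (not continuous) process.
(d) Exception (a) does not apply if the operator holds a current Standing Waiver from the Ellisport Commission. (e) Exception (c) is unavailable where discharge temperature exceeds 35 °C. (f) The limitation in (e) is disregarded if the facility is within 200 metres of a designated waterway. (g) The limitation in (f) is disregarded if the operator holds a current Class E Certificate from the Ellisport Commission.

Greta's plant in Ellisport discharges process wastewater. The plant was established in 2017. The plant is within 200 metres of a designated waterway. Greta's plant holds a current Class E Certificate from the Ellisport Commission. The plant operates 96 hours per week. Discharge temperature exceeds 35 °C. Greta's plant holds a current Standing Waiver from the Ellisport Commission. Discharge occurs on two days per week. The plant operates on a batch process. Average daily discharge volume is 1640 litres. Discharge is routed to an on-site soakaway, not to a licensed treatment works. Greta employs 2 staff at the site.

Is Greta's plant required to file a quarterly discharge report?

All of (a)'s requirements are met (discharge occurs on no more than two days per week; the facility's operating hours per week are 96, less than the 98 limit). Turning to paragraph (d): (d) is triggered — a current Standing Waiver is held. (a) is therefore removed.
Exception (b) requires that average daily discharge volume is less than 1530 litres; but average daily discharge volume is 1640 litres, not less than 1530 litres, so (b) is unavailable.
All of (c)'s requirements are met (the facility operates on a batch process). But: (e) operates against (c): discharge temperature exceeds 35 °C. (f) would limit (e) — the plant is within 200 m of a designated waterway — but (g) sets (f) aside: (g) operates — a current Class E Certificate is held. Exception (c) does not apply.
No exception displaces § 74.

Yes — Greta's plant must file a quarterly discharge report.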